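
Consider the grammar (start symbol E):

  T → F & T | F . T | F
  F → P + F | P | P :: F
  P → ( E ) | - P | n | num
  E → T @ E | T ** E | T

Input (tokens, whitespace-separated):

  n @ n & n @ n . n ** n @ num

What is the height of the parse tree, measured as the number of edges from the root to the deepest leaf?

[E [T [F [P n]]] @ [E [T [F [P n]] & [T [F [P n]]]] @ [E [T [F [P n]] . [T [F [P n]]]] ** [E [T [F [P n]]] @ [E [T [F [P num]]]]]]]]

8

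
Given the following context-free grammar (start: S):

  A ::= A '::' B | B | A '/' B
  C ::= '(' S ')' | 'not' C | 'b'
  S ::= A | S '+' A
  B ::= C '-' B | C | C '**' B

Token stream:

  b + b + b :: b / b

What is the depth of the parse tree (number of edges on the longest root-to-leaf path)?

6

[S [S [S [A [B [C b]]]] + [A [B [C b]]]] + [A [A [A [B [C b]]] :: [B [C b]]] / [B [C b]]]]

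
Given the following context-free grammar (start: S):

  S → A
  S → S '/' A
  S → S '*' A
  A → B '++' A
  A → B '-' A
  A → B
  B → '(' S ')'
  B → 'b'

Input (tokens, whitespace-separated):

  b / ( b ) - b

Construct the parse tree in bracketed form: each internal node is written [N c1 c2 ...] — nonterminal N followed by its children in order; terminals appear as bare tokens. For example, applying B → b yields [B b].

[S [S [A [B b]]] / [A [B ( [S [A [B b]]] )] - [A [B b]]]]

S
S / A
A / A
B / A
b / A
b / B - A
b / ( S ) - A
b / ( A ) - A
b / ( B ) - A
b / ( b ) - A
b / ( b ) - B
b / ( b ) - b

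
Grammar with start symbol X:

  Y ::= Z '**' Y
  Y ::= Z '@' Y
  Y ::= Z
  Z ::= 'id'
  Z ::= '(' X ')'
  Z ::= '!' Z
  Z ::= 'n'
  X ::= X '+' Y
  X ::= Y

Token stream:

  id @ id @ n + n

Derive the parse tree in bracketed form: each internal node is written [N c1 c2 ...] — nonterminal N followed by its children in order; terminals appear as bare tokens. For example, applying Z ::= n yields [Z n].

[X [X [Y [Z id] @ [Y [Z id] @ [Y [Z n]]]]] + [Y [Z n]]]

X
X + Y
Y + Y
Z @ Y + Y
id @ Y + Y
id @ Z @ Y + Y
id @ id @ Y + Y
id @ id @ Z + Y
id @ id @ n + Y
id @ id @ n + Z
id @ id @ n + n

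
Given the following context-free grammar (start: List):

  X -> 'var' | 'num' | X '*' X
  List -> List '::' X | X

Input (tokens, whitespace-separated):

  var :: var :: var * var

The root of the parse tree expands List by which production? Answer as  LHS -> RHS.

List -> List '::' X

[List [List [List [X var]] :: [X var]] :: [X [X var] * [X var]]]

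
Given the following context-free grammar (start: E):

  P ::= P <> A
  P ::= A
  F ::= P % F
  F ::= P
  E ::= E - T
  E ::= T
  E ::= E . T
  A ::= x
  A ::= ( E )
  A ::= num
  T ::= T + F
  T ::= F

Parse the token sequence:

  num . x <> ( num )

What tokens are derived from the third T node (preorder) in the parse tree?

[E [E [T [F [P [A num]]]]] . [T [F [P [P [A x]] <> [A ( [E [T [F [P [A num]]]]] )]]]]]

num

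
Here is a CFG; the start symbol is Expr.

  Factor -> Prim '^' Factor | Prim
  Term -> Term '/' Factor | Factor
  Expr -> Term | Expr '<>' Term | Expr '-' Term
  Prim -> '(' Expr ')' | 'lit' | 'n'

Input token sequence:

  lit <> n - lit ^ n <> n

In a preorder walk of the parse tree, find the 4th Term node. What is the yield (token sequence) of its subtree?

[Expr [Expr [Expr [Expr [Term [Factor [Prim lit]]]] <> [Term [Factor [Prim n]]]] - [Term [Factor [Prim lit] ^ [Factor [Prim n]]]]] <> [Term [Factor [Prim n]]]]

n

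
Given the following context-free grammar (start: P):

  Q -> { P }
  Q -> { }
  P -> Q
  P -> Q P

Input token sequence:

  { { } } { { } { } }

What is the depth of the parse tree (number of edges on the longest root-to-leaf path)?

[P [Q { [P [Q { }]] }] [P [Q { [P [Q { }] [P [Q { }]]] }]]]

6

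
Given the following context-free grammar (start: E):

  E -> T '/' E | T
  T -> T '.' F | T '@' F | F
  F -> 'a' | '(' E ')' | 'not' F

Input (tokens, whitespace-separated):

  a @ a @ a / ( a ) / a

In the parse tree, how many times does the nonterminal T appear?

6

[E [T [T [T [F a]] @ [F a]] @ [F a]] / [E [T [F ( [E [T [F a]]] )]] / [E [T [F a]]]]]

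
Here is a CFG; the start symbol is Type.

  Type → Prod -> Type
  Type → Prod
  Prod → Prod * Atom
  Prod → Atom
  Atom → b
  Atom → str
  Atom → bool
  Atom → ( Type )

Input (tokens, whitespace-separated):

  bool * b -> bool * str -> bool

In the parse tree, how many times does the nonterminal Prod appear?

5

[Type [Prod [Prod [Atom bool]] * [Atom b]] -> [Type [Prod [Prod [Atom bool]] * [Atom str]] -> [Type [Prod [Atom bool]]]]]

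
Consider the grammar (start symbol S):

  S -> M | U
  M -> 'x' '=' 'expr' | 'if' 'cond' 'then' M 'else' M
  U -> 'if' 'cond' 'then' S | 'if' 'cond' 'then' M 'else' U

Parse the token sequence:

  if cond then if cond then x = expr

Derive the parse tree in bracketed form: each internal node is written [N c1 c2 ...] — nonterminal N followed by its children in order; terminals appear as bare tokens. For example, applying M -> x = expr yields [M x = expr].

[S [U if cond then [S [U if cond then [S [M x = expr]]]]]]

S
U
if cond then S
if cond then U
if cond then if cond then S
if cond then if cond then M
if cond then if cond then x = expr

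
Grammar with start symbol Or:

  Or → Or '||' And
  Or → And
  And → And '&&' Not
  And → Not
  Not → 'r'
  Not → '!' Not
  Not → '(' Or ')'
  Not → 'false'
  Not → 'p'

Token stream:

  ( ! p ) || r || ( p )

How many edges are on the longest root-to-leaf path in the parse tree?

9

[Or [Or [Or [And [Not ( [Or [And [Not ! [Not p]]]] )]]] || [And [Not r]]] || [And [Not ( [Or [And [Not p]]] )]]]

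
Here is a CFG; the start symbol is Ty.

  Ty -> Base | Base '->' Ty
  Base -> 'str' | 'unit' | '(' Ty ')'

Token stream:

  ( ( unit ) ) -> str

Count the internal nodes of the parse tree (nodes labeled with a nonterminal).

8

[Ty [Base ( [Ty [Base ( [Ty [Base unit]] )]] )] -> [Ty [Base str]]]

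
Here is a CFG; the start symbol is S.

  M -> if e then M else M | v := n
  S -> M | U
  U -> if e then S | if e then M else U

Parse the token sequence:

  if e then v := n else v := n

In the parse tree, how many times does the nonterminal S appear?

1

[S [M if e then [M v := n] else [M v := n]]]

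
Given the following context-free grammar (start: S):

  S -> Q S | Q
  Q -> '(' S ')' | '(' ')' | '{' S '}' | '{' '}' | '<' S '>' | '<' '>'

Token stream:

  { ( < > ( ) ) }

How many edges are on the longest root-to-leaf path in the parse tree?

7

[S [Q { [S [Q ( [S [Q < >] [S [Q ( )]]] )]] }]]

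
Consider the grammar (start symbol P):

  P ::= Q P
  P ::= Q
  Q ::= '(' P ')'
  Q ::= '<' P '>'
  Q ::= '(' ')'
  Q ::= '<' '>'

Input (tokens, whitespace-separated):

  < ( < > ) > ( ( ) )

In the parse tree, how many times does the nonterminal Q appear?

[P [Q < [P [Q ( [P [Q < >]] )]] >] [P [Q ( [P [Q ( )]] )]]]

5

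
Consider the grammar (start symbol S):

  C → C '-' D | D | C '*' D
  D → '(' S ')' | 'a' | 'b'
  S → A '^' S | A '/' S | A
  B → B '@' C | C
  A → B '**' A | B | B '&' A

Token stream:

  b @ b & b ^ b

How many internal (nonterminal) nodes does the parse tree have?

17

[S [A [B [B [C [D b]]] @ [C [D b]]] & [A [B [C [D b]]]]] ^ [S [A [B [C [D b]]]]]]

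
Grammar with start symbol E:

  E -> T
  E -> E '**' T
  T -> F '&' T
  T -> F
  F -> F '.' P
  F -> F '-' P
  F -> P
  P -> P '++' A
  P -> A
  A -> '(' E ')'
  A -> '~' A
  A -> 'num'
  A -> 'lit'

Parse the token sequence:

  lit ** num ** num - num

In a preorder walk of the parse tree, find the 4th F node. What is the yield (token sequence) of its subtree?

[E [E [E [T [F [P [A lit]]]]] ** [T [F [P [A num]]]]] ** [T [F [F [P [A num]]] - [P [A num]]]]]

num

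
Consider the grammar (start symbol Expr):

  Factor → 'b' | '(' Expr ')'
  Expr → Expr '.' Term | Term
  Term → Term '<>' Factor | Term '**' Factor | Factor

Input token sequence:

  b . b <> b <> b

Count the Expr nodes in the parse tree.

[Expr [Expr [Term [Factor b]]] . [Term [Term [Term [Factor b]] <> [Factor b]] <> [Factor b]]]

2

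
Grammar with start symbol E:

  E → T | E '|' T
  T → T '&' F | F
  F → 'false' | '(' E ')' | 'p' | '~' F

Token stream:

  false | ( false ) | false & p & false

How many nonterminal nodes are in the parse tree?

16

[E [E [E [T [F false]]] | [T [F ( [E [T [F false]]] )]]] | [T [T [T [F false]] & [F p]] & [F false]]]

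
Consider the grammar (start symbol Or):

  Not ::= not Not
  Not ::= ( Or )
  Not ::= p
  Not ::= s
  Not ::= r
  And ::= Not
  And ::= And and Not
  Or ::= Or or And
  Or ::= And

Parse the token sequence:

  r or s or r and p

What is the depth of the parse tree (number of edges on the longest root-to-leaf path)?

5

[Or [Or [Or [And [Not r]]] or [And [Not s]]] or [And [And [Not r]] and [Not p]]]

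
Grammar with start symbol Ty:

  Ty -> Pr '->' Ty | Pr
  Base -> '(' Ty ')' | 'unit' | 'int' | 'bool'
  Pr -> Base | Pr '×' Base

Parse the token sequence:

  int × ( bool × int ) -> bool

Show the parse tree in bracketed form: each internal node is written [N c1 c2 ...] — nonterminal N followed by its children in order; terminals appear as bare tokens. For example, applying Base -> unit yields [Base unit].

Ty
Pr -> Ty
Pr × Base -> Ty
Base × Base -> Ty
int × Base -> Ty
int × ( Ty ) -> Ty
int × ( Pr ) -> Ty
int × ( Pr × Base ) -> Ty
int × ( Base × Base ) -> Ty
int × ( bool × Base ) -> Ty
int × ( bool × int ) -> Ty
int × ( bool × int ) -> Pr
int × ( bool × int ) -> Base
int × ( bool × int ) -> bool

[Ty [Pr [Pr [Base int]] × [Base ( [Ty [Pr [Pr [Base bool]] × [Base int]]] )]] -> [Ty [Pr [Base bool]]]]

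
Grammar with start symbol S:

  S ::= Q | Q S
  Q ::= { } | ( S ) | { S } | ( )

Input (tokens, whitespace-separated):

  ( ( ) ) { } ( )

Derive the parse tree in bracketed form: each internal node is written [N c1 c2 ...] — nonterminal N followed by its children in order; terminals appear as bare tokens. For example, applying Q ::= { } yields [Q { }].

[S [Q ( [S [Q ( )]] )] [S [Q { }] [S [Q ( )]]]]

S
Q S
( S ) S
( Q ) S
( ( ) ) S
( ( ) ) Q S
( ( ) ) { } S
( ( ) ) { } Q
( ( ) ) { } ( )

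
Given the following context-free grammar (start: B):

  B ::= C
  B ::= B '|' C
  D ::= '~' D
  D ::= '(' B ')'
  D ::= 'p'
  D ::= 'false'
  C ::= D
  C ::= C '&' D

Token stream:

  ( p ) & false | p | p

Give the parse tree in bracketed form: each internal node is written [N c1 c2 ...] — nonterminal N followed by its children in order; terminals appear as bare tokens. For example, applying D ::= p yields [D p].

B
B | C
B | C | C
C | C | C
C & D | C | C
D & D | C | C
( B ) & D | C | C
( C ) & D | C | C
( D ) & D | C | C
( p ) & D | C | C
( p ) & false | C | C
( p ) & false | D | C
( p ) & false | p | C
( p ) & false | p | D
( p ) & false | p | p

[B [B [B [C [C [D ( [B [C [D p]]] )]] & [D false]]] | [C [D p]]] | [C [D p]]]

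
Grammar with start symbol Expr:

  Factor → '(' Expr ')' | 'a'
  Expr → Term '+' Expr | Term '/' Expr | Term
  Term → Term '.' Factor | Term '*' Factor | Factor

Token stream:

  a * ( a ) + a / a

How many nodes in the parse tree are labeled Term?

5

[Expr [Term [Term [Factor a]] * [Factor ( [Expr [Term [Factor a]]] )]] + [Expr [Term [Factor a]] / [Expr [Term [Factor a]]]]]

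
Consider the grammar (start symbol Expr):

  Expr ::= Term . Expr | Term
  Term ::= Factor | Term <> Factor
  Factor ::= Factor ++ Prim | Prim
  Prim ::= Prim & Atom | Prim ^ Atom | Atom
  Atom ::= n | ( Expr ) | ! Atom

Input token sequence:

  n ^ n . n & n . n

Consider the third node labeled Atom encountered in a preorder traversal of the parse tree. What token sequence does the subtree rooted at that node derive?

n

[Expr [Term [Factor [Prim [Prim [Atom n]] ^ [Atom n]]]] . [Expr [Term [Factor [Prim [Prim [Atom n]] & [Atom n]]]] . [Expr [Term [Factor [Prim [Atom n]]]]]]]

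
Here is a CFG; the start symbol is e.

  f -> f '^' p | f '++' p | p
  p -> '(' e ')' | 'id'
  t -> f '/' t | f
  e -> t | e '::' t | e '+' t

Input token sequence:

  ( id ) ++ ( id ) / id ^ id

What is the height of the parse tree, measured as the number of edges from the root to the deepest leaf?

9

[e [t [f [f [p ( [e [t [f [p id]]]] )]] ++ [p ( [e [t [f [p id]]]] )]] / [t [f [f [p id]] ^ [p id]]]]]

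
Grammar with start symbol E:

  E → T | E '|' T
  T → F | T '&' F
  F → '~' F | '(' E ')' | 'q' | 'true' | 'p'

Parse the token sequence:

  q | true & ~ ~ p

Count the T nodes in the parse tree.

3

[E [E [T [F q]]] | [T [T [F true]] & [F ~ [F ~ [F p]]]]]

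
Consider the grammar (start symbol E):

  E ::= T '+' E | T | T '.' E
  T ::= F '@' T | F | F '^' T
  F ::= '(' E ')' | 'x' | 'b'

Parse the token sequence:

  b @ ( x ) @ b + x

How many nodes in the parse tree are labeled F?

[E [T [F b] @ [T [F ( [E [T [F x]]] )] @ [T [F b]]]] + [E [T [F x]]]]

5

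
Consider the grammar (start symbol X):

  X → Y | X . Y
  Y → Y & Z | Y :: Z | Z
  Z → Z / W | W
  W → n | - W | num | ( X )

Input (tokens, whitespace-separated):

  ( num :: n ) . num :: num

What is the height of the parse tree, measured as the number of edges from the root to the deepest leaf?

10

[X [X [Y [Z [W ( [X [Y [Y [Z [W num]]] :: [Z [W n]]]] )]]]] . [Y [Y [Z [W num]]] :: [Z [W num]]]]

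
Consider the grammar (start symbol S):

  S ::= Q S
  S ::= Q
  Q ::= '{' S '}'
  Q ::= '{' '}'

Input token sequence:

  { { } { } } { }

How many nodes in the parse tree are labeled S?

4

[S [Q { [S [Q { }] [S [Q { }]]] }] [S [Q { }]]]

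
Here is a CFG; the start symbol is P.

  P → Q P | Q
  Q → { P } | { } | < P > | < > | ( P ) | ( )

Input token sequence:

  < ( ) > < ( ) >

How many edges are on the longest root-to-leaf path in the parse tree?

5

[P [Q < [P [Q ( )]] >] [P [Q < [P [Q ( )]] >]]]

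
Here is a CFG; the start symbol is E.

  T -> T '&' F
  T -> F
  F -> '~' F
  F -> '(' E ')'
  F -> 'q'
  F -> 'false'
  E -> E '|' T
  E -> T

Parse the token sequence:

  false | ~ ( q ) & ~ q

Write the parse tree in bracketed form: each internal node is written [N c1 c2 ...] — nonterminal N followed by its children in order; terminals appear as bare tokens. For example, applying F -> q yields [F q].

E
E | T
T | T
F | T
false | T
false | T & F
false | F & F
false | ~ F & F
false | ~ ( E ) & F
false | ~ ( T ) & F
false | ~ ( F ) & F
false | ~ ( q ) & F
false | ~ ( q ) & ~ F
false | ~ ( q ) & ~ q

[E [E [T [F false]]] | [T [T [F ~ [F ( [E [T [F q]]] )]]] & [F ~ [F q]]]]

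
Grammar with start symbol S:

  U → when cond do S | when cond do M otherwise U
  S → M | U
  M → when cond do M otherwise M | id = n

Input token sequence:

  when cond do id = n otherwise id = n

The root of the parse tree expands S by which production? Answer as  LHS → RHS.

S → M

[S [M when cond do [M id = n] otherwise [M id = n]]]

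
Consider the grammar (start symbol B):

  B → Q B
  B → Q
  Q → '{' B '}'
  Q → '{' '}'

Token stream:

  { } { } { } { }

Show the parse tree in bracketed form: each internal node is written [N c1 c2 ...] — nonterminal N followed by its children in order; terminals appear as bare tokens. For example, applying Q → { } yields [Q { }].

B
Q B
{ } B
{ } Q B
{ } { } B
{ } { } Q B
{ } { } { } B
{ } { } { } Q
{ } { } { } { }

[B [Q { }] [B [Q { }] [B [Q { }] [B [Q { }]]]]]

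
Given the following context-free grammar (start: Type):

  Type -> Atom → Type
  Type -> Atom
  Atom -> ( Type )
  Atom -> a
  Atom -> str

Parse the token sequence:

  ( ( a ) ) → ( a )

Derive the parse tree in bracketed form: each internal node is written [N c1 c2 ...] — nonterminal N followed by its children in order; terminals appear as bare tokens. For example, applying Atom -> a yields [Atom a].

[Type [Atom ( [Type [Atom ( [Type [Atom a]] )]] )] → [Type [Atom ( [Type [Atom a]] )]]]

Type
Atom → Type
( Type ) → Type
( Atom ) → Type
( ( Type ) ) → Type
( ( Atom ) ) → Type
( ( a ) ) → Type
( ( a ) ) → Atom
( ( a ) ) → ( Type )
( ( a ) ) → ( Atom )
( ( a ) ) → ( a )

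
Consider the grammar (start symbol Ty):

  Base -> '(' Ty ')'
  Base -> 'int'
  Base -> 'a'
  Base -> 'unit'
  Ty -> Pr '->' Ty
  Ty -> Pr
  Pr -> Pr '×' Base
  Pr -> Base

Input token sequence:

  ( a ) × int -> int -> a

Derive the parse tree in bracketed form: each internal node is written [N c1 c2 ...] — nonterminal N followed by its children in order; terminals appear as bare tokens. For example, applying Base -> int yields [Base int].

Ty
Pr -> Ty
Pr × Base -> Ty
Base × Base -> Ty
( Ty ) × Base -> Ty
( Pr ) × Base -> Ty
( Base ) × Base -> Ty
( a ) × Base -> Ty
( a ) × int -> Ty
( a ) × int -> Pr -> Ty
( a ) × int -> Base -> Ty
( a ) × int -> int -> Ty
( a ) × int -> int -> Pr
( a ) × int -> int -> Base
( a ) × int -> int -> a

[Ty [Pr [Pr [Base ( [Ty [Pr [Base a]]] )]] × [Base int]] -> [Ty [Pr [Base int]] -> [Ty [Pr [Base a]]]]]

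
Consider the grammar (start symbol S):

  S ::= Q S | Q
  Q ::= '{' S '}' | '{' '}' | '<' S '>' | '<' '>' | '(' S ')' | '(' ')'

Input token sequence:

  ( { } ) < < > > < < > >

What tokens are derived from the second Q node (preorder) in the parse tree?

[S [Q ( [S [Q { }]] )] [S [Q < [S [Q < >]] >] [S [Q < [S [Q < >]] >]]]]

{ }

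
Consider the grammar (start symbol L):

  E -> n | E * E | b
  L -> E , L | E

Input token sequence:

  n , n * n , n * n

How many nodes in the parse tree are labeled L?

[L [E n] , [L [E [E n] * [E n]] , [L [E [E n] * [E n]]]]]

3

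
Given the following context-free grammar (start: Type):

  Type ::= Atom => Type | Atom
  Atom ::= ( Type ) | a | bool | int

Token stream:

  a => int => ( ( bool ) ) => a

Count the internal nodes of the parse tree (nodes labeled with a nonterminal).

[Type [Atom a] => [Type [Atom int] => [Type [Atom ( [Type [Atom ( [Type [Atom bool]] )]] )] => [Type [Atom a]]]]]

12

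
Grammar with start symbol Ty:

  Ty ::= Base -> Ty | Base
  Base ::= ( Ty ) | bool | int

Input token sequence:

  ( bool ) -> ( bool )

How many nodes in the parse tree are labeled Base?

4

[Ty [Base ( [Ty [Base bool]] )] -> [Ty [Base ( [Ty [Base bool]] )]]]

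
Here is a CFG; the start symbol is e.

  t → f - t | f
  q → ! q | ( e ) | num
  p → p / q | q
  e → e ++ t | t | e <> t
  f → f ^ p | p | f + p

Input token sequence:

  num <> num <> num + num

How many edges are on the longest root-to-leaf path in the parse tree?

7

[e [e [e [t [f [p [q num]]]]] <> [t [f [p [q num]]]]] <> [t [f [f [p [q num]]] + [p [q num]]]]]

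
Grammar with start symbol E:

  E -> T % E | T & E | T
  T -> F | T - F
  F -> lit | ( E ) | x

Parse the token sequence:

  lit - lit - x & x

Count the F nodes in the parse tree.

4

[E [T [T [T [F lit]] - [F lit]] - [F x]] & [E [T [F x]]]]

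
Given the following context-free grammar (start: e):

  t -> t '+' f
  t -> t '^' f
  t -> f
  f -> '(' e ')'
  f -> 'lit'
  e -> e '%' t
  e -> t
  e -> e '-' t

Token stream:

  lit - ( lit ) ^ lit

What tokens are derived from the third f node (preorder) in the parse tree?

[e [e [t [f lit]]] - [t [t [f ( [e [t [f lit]]] )]] ^ [f lit]]]

lit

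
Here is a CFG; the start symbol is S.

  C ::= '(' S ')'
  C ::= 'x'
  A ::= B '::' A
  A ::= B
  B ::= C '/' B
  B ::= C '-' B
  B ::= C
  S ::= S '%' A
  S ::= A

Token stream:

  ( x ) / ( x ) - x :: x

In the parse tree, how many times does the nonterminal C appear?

6

[S [A [B [C ( [S [A [B [C x]]]] )] / [B [C ( [S [A [B [C x]]]] )] - [B [C x]]]] :: [A [B [C x]]]]]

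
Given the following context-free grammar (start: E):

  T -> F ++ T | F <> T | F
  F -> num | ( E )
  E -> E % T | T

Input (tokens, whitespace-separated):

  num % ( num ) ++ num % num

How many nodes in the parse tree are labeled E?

4

[E [E [E [T [F num]]] % [T [F ( [E [T [F num]]] )] ++ [T [F num]]]] % [T [F num]]]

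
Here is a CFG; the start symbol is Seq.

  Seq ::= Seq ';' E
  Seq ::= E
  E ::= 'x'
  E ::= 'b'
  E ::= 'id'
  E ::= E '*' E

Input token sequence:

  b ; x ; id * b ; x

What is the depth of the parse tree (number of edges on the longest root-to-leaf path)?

[Seq [Seq [Seq [Seq [E b]] ; [E x]] ; [E [E id] * [E b]]] ; [E x]]

5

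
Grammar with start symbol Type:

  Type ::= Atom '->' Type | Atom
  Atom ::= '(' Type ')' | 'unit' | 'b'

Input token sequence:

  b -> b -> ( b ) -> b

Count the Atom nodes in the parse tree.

[Type [Atom b] -> [Type [Atom b] -> [Type [Atom ( [Type [Atom b]] )] -> [Type [Atom b]]]]]

5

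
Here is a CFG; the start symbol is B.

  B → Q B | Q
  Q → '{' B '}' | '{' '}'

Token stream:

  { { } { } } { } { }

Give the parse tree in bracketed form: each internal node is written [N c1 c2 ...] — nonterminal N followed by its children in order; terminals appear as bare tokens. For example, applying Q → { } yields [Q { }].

[B [Q { [B [Q { }] [B [Q { }]]] }] [B [Q { }] [B [Q { }]]]]

B
Q B
{ B } B
{ Q B } B
{ { } B } B
{ { } Q } B
{ { } { } } B
{ { } { } } Q B
{ { } { } } { } B
{ { } { } } { } Q
{ { } { } } { } { }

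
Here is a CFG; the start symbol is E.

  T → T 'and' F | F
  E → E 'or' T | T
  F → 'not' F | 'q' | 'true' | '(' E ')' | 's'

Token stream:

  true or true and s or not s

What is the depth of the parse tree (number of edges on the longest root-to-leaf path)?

5

[E [E [E [T [F true]]] or [T [T [F true]] and [F s]]] or [T [F not [F s]]]]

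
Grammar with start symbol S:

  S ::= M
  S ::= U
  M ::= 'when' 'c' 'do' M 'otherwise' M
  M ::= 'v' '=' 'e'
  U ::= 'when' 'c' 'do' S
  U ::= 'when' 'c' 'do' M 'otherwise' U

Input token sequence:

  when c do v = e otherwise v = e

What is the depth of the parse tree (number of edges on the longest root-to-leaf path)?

[S [M when c do [M v = e] otherwise [M v = e]]]

3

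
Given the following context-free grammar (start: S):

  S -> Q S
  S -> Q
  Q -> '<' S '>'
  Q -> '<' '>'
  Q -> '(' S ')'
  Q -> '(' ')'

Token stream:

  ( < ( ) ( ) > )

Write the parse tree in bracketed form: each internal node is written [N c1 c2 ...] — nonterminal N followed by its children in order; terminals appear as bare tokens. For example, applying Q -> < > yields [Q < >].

[S [Q ( [S [Q < [S [Q ( )] [S [Q ( )]]] >]] )]]

S
Q
( S )
( Q )
( < S > )
( < Q S > )
( < ( ) S > )
( < ( ) Q > )
( < ( ) ( ) > )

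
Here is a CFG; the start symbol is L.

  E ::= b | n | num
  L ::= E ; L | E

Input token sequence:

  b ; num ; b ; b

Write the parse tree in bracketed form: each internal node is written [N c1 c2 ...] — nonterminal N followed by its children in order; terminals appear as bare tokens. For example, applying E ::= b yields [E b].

[L [E b] ; [L [E num] ; [L [E b] ; [L [E b]]]]]

L
E ; L
b ; L
b ; E ; L
b ; num ; L
b ; num ; E ; L
b ; num ; b ; L
b ; num ; b ; E
b ; num ; b ; b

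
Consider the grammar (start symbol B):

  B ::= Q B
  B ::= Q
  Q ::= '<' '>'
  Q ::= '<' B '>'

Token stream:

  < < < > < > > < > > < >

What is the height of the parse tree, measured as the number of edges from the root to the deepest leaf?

[B [Q < [B [Q < [B [Q < >] [B [Q < >]]] >] [B [Q < >]]] >] [B [Q < >]]]

7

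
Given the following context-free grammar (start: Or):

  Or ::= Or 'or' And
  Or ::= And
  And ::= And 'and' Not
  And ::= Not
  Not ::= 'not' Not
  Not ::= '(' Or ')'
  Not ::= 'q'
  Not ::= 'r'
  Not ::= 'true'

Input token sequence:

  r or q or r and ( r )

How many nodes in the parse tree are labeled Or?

4

[Or [Or [Or [And [Not r]]] or [And [Not q]]] or [And [And [Not r]] and [Not ( [Or [And [Not r]]] )]]]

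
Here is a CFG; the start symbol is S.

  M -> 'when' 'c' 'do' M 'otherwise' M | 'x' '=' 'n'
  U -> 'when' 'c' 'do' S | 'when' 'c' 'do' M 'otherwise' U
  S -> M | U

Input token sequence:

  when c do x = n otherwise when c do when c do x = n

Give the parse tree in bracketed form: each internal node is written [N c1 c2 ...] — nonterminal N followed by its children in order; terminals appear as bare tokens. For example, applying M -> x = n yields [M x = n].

[S [U when c do [M x = n] otherwise [U when c do [S [U when c do [S [M x = n]]]]]]]

S
U
when c do M otherwise U
when c do x = n otherwise U
when c do x = n otherwise when c do S
when c do x = n otherwise when c do U
when c do x = n otherwise when c do when c do S
when c do x = n otherwise when c do when c do M
when c do x = n otherwise when c do when c do x = n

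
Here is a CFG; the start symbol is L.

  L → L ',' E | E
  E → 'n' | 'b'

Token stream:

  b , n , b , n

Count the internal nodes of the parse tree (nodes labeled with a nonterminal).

[L [L [L [L [E b]] , [E n]] , [E b]] , [E n]]

8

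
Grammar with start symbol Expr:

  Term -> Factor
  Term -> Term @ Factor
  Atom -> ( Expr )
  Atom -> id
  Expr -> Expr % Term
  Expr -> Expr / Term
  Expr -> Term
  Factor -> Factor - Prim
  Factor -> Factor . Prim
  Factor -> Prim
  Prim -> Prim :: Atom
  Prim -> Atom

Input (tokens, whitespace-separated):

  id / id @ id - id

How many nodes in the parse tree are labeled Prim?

[Expr [Expr [Term [Factor [Prim [Atom id]]]]] / [Term [Term [Factor [Prim [Atom id]]]] @ [Factor [Factor [Prim [Atom id]]] - [Prim [Atom id]]]]]

4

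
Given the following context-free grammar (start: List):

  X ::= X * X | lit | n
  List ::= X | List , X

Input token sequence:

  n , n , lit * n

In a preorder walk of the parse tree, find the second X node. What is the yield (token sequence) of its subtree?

[List [List [List [X n]] , [X n]] , [X [X lit] * [X n]]]

n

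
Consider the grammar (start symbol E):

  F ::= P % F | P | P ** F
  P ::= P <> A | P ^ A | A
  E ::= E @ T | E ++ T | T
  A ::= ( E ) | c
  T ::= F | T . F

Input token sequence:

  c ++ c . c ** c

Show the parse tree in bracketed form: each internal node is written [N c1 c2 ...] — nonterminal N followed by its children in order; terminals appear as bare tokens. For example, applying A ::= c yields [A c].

[E [E [T [F [P [A c]]]]] ++ [T [T [F [P [A c]]]] . [F [P [A c]] ** [F [P [A c]]]]]]

E
E ++ T
T ++ T
F ++ T
P ++ T
A ++ T
c ++ T
c ++ T . F
c ++ F . F
c ++ P . F
c ++ A . F
c ++ c . F
c ++ c . P ** F
c ++ c . A ** F
c ++ c . c ** F
c ++ c . c ** P
c ++ c . c ** A
c ++ c . c ** c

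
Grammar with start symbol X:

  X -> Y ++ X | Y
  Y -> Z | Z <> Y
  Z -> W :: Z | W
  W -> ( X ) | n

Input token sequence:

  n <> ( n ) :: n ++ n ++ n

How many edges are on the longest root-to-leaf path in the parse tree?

9

[X [Y [Z [W n]] <> [Y [Z [W ( [X [Y [Z [W n]]]] )] :: [Z [W n]]]]] ++ [X [Y [Z [W n]]] ++ [X [Y [Z [W n]]]]]]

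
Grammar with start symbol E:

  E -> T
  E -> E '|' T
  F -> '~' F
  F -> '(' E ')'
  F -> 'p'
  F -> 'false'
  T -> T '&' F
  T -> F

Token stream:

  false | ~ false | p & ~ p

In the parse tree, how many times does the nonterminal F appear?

[E [E [E [T [F false]]] | [T [F ~ [F false]]]] | [T [T [F p]] & [F ~ [F p]]]]

6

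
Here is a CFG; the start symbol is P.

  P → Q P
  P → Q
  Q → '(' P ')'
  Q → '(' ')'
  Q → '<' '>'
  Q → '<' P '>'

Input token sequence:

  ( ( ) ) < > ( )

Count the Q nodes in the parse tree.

[P [Q ( [P [Q ( )]] )] [P [Q < >] [P [Q ( )]]]]

4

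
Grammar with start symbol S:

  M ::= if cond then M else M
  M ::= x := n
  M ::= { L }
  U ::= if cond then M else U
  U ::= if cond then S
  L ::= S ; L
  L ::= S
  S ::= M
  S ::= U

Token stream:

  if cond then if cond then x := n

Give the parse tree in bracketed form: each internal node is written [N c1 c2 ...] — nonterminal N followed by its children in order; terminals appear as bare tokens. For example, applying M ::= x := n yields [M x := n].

S
U
if cond then S
if cond then U
if cond then if cond then S
if cond then if cond then M
if cond then if cond then x := n

[S [U if cond then [S [U if cond then [S [M x := n]]]]]]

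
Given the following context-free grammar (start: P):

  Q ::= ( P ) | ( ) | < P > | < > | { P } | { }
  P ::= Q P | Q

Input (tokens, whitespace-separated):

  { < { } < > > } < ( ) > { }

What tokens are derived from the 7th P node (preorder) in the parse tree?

[P [Q { [P [Q < [P [Q { }] [P [Q < >]]] >]] }] [P [Q < [P [Q ( )]] >] [P [Q { }]]]]

{ }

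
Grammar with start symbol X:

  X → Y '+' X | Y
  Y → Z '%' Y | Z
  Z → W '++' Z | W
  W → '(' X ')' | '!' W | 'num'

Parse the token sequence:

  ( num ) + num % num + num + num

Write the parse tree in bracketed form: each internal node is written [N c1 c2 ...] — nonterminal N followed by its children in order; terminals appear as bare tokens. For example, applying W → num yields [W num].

[X [Y [Z [W ( [X [Y [Z [W num]]]] )]]] + [X [Y [Z [W num]] % [Y [Z [W num]]]] + [X [Y [Z [W num]]] + [X [Y [Z [W num]]]]]]]

X
Y + X
Z + X
W + X
( X ) + X
( Y ) + X
( Z ) + X
( W ) + X
( num ) + X
( num ) + Y + X
( num ) + Z % Y + X
( num ) + W % Y + X
( num ) + num % Y + X
( num ) + num % Z + X
( num ) + num % W + X
( num ) + num % num + X
( num ) + num % num + Y + X
( num ) + num % num + Z + X
( num ) + num % num + W + X
( num ) + num % num + num + X
( num ) + num % num + num + Y
( num ) + num % num + num + Z
( num ) + num % num + num + W
( num ) + num % num + num + num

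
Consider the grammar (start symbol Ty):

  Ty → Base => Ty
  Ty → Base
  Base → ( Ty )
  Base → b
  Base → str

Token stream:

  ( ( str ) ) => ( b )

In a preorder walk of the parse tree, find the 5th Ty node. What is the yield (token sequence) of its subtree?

b

[Ty [Base ( [Ty [Base ( [Ty [Base str]] )]] )] => [Ty [Base ( [Ty [Base b]] )]]]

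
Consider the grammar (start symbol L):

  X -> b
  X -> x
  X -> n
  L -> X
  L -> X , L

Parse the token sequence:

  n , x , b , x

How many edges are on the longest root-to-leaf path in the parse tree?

[L [X n] , [L [X x] , [L [X b] , [L [X x]]]]]

5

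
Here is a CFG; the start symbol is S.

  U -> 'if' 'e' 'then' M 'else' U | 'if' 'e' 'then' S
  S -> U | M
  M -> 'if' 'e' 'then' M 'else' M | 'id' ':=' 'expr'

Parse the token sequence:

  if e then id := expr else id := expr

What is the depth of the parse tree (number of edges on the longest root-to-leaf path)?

3

[S [M if e then [M id := expr] else [M id := expr]]]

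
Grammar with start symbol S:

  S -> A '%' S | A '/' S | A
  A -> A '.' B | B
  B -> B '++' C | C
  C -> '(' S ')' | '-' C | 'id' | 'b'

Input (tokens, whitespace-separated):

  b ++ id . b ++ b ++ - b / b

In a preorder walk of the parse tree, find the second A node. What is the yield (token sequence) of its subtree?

[S [A [A [B [B [C b]] ++ [C id]]] . [B [B [B [C b]] ++ [C b]] ++ [C - [C b]]]] / [S [A [B [C b]]]]]

b ++ id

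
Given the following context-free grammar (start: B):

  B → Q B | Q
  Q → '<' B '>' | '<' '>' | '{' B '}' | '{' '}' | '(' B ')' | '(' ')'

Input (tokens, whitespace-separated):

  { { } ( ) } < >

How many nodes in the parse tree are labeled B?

4

[B [Q { [B [Q { }] [B [Q ( )]]] }] [B [Q < >]]]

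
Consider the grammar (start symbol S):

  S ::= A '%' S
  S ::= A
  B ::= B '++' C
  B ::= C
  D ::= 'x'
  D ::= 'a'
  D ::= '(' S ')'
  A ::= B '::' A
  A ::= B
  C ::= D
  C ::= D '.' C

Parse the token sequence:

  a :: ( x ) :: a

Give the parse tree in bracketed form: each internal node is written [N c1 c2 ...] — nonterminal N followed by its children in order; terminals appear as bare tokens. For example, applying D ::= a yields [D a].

S
A
B :: A
C :: A
D :: A
a :: A
a :: B :: A
a :: C :: A
a :: D :: A
a :: ( S ) :: A
a :: ( A ) :: A
a :: ( B ) :: A
a :: ( C ) :: A
a :: ( D ) :: A
a :: ( x ) :: A
a :: ( x ) :: B
a :: ( x ) :: C
a :: ( x ) :: D
a :: ( x ) :: a

[S [A [B [C [D a]]] :: [A [B [C [D ( [S [A [B [C [D x]]]]] )]]] :: [A [B [C [D a]]]]]]]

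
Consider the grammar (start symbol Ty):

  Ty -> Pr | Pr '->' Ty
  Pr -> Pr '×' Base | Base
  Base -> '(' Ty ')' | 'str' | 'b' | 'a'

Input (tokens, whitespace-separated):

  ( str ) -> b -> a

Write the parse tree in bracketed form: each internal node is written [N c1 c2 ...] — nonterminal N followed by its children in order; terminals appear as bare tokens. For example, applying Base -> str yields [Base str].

[Ty [Pr [Base ( [Ty [Pr [Base str]]] )]] -> [Ty [Pr [Base b]] -> [Ty [Pr [Base a]]]]]

Ty
Pr -> Ty
Base -> Ty
( Ty ) -> Ty
( Pr ) -> Ty
( Base ) -> Ty
( str ) -> Ty
( str ) -> Pr -> Ty
( str ) -> Base -> Ty
( str ) -> b -> Ty
( str ) -> b -> Pr
( str ) -> b -> Base
( str ) -> b -> a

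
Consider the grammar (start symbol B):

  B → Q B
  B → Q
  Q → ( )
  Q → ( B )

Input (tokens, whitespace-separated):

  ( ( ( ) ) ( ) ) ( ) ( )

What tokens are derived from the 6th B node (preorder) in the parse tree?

( )

[B [Q ( [B [Q ( [B [Q ( )]] )] [B [Q ( )]]] )] [B [Q ( )] [B [Q ( )]]]]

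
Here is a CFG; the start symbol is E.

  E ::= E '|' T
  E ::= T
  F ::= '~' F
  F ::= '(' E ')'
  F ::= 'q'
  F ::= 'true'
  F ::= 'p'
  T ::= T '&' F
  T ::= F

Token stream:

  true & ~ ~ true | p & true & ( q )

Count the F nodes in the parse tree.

[E [E [T [T [F true]] & [F ~ [F ~ [F true]]]]] | [T [T [T [F p]] & [F true]] & [F ( [E [T [F q]]] )]]]

8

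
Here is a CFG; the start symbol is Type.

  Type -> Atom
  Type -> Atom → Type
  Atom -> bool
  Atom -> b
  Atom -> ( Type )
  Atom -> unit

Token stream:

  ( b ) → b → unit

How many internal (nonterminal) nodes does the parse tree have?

8

[Type [Atom ( [Type [Atom b]] )] → [Type [Atom b] → [Type [Atom unit]]]]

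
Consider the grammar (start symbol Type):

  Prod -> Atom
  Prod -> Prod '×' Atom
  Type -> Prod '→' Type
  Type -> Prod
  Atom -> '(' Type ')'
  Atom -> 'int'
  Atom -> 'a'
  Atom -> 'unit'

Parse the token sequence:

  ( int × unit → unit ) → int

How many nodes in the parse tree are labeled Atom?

[Type [Prod [Atom ( [Type [Prod [Prod [Atom int]] × [Atom unit]] → [Type [Prod [Atom unit]]]] )]] → [Type [Prod [Atom int]]]]

5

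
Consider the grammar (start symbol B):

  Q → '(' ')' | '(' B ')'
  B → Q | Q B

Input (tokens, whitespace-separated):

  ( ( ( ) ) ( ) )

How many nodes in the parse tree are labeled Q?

[B [Q ( [B [Q ( [B [Q ( )]] )] [B [Q ( )]]] )]]

4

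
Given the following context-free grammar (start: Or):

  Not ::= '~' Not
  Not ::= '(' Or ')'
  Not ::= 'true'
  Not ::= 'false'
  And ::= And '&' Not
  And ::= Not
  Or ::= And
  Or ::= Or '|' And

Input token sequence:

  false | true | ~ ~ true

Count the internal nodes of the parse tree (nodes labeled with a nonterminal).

11

[Or [Or [Or [And [Not false]]] | [And [Not true]]] | [And [Not ~ [Not ~ [Not true]]]]]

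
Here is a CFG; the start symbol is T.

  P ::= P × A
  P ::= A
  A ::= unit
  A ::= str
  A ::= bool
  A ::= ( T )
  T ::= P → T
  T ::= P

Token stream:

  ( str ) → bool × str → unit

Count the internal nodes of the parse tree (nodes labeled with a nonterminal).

14

[T [P [A ( [T [P [A str]]] )]] → [T [P [P [A bool]] × [A str]] → [T [P [A unit]]]]]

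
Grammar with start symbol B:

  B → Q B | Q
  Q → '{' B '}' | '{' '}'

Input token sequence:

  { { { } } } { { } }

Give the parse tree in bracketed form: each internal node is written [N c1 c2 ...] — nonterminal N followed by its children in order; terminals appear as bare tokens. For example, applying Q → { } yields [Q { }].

B
Q B
{ B } B
{ Q } B
{ { B } } B
{ { Q } } B
{ { { } } } B
{ { { } } } Q
{ { { } } } { B }
{ { { } } } { Q }
{ { { } } } { { } }

[B [Q { [B [Q { [B [Q { }]] }]] }] [B [Q { [B [Q { }]] }]]]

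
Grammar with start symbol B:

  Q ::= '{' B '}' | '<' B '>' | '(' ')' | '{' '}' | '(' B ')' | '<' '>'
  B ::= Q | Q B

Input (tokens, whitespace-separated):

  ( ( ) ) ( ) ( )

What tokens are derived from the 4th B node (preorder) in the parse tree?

( )

[B [Q ( [B [Q ( )]] )] [B [Q ( )] [B [Q ( )]]]]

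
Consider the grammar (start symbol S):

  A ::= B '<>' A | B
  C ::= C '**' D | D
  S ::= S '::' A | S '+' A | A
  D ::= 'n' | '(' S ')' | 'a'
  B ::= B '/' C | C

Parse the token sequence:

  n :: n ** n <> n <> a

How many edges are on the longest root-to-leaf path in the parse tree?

[S [S [A [B [C [D n]]]]] :: [A [B [C [C [D n]] ** [D n]]] <> [A [B [C [D n]]] <> [A [B [C [D a]]]]]]]

7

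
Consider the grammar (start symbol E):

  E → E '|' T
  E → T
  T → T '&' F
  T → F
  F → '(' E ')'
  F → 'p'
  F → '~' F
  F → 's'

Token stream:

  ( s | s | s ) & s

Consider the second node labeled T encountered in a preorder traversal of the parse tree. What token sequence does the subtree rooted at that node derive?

[E [T [T [F ( [E [E [E [T [F s]]] | [T [F s]]] | [T [F s]]] )]] & [F s]]]

( s | s | s )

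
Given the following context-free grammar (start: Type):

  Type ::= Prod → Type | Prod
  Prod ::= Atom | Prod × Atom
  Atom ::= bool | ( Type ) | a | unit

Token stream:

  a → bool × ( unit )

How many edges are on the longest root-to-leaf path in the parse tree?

[Type [Prod [Atom a]] → [Type [Prod [Prod [Atom bool]] × [Atom ( [Type [Prod [Atom unit]]] )]]]]

7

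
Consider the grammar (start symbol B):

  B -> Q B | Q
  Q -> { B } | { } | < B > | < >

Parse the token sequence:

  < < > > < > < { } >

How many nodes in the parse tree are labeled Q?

5

[B [Q < [B [Q < >]] >] [B [Q < >] [B [Q < [B [Q { }]] >]]]]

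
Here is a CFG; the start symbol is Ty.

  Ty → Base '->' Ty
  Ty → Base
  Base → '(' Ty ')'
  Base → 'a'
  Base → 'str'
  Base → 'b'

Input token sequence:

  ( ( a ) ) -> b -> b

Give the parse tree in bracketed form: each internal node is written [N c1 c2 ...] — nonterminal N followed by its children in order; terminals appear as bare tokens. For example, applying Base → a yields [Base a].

Ty
Base -> Ty
( Ty ) -> Ty
( Base ) -> Ty
( ( Ty ) ) -> Ty
( ( Base ) ) -> Ty
( ( a ) ) -> Ty
( ( a ) ) -> Base -> Ty
( ( a ) ) -> b -> Ty
( ( a ) ) -> b -> Base
( ( a ) ) -> b -> b

[Ty [Base ( [Ty [Base ( [Ty [Base a]] )]] )] -> [Ty [Base b] -> [Ty [Base b]]]]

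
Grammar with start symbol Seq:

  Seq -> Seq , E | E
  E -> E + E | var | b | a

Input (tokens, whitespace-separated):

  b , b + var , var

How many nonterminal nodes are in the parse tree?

8

[Seq [Seq [Seq [E b]] , [E [E b] + [E var]]] , [E var]]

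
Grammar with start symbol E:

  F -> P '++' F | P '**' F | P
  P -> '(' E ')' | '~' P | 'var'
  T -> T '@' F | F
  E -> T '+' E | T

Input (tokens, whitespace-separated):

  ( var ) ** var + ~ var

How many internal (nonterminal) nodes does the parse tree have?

15

[E [T [F [P ( [E [T [F [P var]]]] )] ** [F [P var]]]] + [E [T [F [P ~ [P var]]]]]]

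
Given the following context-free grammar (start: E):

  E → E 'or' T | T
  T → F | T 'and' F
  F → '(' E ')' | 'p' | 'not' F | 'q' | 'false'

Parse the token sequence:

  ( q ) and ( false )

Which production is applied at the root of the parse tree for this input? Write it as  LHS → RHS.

[E [T [T [F ( [E [T [F q]]] )]] and [F ( [E [T [F false]]] )]]]

E → T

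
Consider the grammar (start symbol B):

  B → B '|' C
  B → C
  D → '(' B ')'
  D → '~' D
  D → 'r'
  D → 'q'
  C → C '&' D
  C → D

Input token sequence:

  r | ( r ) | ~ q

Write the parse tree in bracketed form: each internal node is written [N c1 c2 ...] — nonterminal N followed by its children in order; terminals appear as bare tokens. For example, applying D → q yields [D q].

B
B | C
B | C | C
C | C | C
D | C | C
r | C | C
r | D | C
r | ( B ) | C
r | ( C ) | C
r | ( D ) | C
r | ( r ) | C
r | ( r ) | D
r | ( r ) | ~ D
r | ( r ) | ~ q

[B [B [B [C [D r]]] | [C [D ( [B [C [D r]]] )]]] | [C [D ~ [D q]]]]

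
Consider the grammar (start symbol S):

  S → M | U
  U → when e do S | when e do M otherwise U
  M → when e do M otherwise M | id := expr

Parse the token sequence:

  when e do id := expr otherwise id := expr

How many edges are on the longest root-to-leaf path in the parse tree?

3

[S [M when e do [M id := expr] otherwise [M id := expr]]]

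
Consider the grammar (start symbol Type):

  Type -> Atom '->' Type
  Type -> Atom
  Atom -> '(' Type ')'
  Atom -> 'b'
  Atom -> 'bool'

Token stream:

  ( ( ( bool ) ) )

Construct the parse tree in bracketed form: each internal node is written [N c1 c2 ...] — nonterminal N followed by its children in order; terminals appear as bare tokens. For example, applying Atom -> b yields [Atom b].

[Type [Atom ( [Type [Atom ( [Type [Atom ( [Type [Atom bool]] )]] )]] )]]

Type
Atom
( Type )
( Atom )
( ( Type ) )
( ( Atom ) )
( ( ( Type ) ) )
( ( ( Atom ) ) )
( ( ( bool ) ) )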